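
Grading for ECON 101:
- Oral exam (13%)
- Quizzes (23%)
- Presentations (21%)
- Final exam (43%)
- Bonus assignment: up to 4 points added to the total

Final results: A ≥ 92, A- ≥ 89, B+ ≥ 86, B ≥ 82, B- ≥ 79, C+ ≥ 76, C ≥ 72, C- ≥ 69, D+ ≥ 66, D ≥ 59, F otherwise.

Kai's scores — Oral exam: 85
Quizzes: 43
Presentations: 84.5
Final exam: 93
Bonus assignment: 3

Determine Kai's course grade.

Weighted total:
  Oral exam 85 × 0.13 = 11.05
  Quizzes 43 × 0.23 = 9.89
  Presentations 84.5 × 0.21 = 17.745
  Final exam 93 × 0.43 = 39.99
Sum = 78.675
Bonus assignment: 78.675 + 3 = 81.675
81.675 is ≥ 79 and < 82 → B-

B-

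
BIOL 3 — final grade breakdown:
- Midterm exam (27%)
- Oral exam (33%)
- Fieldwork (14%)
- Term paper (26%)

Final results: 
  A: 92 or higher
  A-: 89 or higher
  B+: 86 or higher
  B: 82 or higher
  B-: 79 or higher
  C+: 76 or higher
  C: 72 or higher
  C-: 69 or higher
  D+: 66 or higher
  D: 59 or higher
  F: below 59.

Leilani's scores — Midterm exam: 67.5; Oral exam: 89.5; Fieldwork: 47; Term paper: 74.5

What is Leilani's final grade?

Weighted total:
  Midterm exam 67.5 × 0.27 = 18.225
  Oral exam 89.5 × 0.33 = 29.535
  Fieldwork 47 × 0.14 = 6.58
  Term paper 74.5 × 0.26 = 19.37
Sum = 73.71
73.71 is ≥ 72 and < 76 → C

C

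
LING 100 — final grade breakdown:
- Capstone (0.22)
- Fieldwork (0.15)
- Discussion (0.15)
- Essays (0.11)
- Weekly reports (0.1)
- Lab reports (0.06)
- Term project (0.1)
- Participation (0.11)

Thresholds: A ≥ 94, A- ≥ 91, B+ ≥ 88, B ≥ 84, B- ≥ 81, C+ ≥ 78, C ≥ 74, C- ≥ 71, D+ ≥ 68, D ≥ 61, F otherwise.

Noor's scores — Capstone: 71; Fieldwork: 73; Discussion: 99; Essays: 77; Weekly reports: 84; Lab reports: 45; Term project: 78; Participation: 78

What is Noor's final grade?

C

Weighted total:
  Capstone 71 × 0.22 = 15.62
  Fieldwork 73 × 0.15 = 10.95
  Discussion 99 × 0.15 = 14.85
  Essays 77 × 0.11 = 8.47
  Weekly reports 84 × 0.1 = 8.4
  Lab reports 45 × 0.06 = 2.7
  Term project 78 × 0.1 = 7.8
  Participation 78 × 0.11 = 8.58
Sum = 77.37
77.37 is ≥ 74 and < 78 → C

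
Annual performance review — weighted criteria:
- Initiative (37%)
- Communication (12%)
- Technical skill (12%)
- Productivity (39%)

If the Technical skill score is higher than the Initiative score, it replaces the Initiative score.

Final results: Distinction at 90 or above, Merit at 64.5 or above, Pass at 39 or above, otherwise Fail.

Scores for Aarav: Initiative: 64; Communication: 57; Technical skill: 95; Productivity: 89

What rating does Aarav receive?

Merit

Technical skill (95) > Initiative (64), so Initiative counts as 95.
Weighted total:
  Initiative 95 × 0.37 = 35.15
  Communication 57 × 0.12 = 6.84
  Technical skill 95 × 0.12 = 11.4
  Productivity 89 × 0.39 = 34.71
Sum = 88.1
88.1 is ≥ 64.5 and < 90 → Merit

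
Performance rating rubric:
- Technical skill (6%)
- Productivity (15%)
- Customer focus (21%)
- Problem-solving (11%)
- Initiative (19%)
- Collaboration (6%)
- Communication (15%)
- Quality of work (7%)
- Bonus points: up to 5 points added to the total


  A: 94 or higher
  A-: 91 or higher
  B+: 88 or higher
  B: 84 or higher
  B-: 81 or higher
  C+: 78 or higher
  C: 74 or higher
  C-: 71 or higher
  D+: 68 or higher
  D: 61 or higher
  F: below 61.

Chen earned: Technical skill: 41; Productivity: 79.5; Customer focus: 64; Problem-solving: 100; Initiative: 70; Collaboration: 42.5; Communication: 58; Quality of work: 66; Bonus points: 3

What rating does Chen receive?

Weighted total:
  Technical skill 41 × 0.06 = 2.46
  Productivity 79.5 × 0.15 = 11.925
  Customer focus 64 × 0.21 = 13.44
  Problem-solving 100 × 0.11 = 11
  Initiative 70 × 0.19 = 13.3
  Collaboration 42.5 × 0.06 = 2.55
  Communication 58 × 0.15 = 8.7
  Quality of work 66 × 0.07 = 4.62
Sum = 67.995
Bonus points: 67.995 + 3 = 70.995
70.995 is ≥ 68 and < 71 → D+

D+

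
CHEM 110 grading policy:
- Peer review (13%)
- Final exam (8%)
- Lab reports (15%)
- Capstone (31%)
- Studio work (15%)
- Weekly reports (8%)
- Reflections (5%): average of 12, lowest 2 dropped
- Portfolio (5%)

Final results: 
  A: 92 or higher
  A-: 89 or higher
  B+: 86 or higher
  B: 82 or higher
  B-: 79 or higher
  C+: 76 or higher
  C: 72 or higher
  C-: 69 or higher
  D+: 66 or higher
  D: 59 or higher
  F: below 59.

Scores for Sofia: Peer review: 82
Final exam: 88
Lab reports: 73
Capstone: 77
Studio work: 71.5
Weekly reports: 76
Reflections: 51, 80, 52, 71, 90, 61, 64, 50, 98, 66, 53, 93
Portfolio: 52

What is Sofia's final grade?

C

Reflections: drop 50, 51 → average of remaining 10 = 728/10 = 72.8
Weighted total:
  Peer review 82 × 0.13 = 10.66
  Final exam 88 × 0.08 = 7.04
  Lab reports 73 × 0.15 = 10.95
  Capstone 77 × 0.31 = 23.87
  Studio work 71.5 × 0.15 = 10.725
  Weekly reports 76 × 0.08 = 6.08
  Reflections 72.8 × 0.05 = 3.64
  Portfolio 52 × 0.05 = 2.6
Sum = 75.565
75.565 is ≥ 72 and < 76 → C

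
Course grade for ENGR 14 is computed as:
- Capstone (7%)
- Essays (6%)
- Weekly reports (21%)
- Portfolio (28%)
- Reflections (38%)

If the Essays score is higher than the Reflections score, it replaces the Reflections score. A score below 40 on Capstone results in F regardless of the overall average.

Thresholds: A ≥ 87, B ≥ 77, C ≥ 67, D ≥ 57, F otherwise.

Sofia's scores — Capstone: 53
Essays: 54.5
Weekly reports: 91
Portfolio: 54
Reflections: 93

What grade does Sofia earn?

Essays (54.5) ≤ Reflections (93), so Reflections stays at 93.
Capstone score 53 ≥ 40: minimum met.
Weighted total:
  Capstone 53 × 0.07 = 3.71
  Essays 54.5 × 0.06 = 3.27
  Weekly reports 91 × 0.21 = 19.11
  Portfolio 54 × 0.28 = 15.12
  Reflections 93 × 0.38 = 35.34
Sum = 76.55
76.55 is ≥ 67 and < 77 → C

C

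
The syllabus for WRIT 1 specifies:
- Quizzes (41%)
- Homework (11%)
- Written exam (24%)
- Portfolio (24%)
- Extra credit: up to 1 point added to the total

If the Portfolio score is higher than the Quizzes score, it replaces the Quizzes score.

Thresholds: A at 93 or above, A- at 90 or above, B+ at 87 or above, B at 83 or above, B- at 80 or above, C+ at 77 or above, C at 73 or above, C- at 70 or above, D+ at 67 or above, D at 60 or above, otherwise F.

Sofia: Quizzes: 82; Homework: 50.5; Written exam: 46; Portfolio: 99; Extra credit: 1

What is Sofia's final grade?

B-

Portfolio (99) > Quizzes (82), so Quizzes counts as 99.
Weighted total:
  Quizzes 99 × 0.41 = 40.59
  Homework 50.5 × 0.11 = 5.555
  Written exam 46 × 0.24 = 11.04
  Portfolio 99 × 0.24 = 23.76
Sum = 80.945
Extra credit: 80.945 + 1 = 81.945
81.945 is ≥ 80 and < 83 → B-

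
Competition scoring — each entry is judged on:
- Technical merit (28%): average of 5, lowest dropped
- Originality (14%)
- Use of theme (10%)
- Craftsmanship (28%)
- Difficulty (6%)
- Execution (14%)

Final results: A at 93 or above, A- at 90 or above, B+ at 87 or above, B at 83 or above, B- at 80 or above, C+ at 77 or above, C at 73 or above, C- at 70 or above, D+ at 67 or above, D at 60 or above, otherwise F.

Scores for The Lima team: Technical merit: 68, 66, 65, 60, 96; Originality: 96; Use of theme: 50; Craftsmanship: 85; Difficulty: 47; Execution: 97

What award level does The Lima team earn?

C+

Technical merit: drop 60 → average of remaining 4 = 295/4 = 73.75
Weighted total:
  Technical merit 73.75 × 0.28 = 20.65
  Originality 96 × 0.14 = 13.44
  Use of theme 50 × 0.1 = 5
  Craftsmanship 85 × 0.28 = 23.8
  Difficulty 47 × 0.06 = 2.82
  Execution 97 × 0.14 = 13.58
Sum = 79.29
79.29 is ≥ 77 and < 80 → C+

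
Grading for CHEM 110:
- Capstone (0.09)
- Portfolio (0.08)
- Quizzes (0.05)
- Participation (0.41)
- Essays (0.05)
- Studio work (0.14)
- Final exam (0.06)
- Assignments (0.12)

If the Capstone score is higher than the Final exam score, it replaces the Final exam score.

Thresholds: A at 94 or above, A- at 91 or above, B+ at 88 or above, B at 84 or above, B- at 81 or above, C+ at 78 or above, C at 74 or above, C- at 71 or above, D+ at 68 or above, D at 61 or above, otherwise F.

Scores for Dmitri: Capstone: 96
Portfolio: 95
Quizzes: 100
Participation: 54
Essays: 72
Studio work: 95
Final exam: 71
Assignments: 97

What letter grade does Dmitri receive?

Capstone (96) > Final exam (71), so Final exam counts as 96.
Weighted total:
  Capstone 96 × 0.09 = 8.64
  Portfolio 95 × 0.08 = 7.6
  Quizzes 100 × 0.05 = 5
  Participation 54 × 0.41 = 22.14
  Essays 72 × 0.05 = 3.6
  Studio work 95 × 0.14 = 13.3
  Final exam 96 × 0.06 = 5.76
  Assignments 97 × 0.12 = 11.64
Sum = 77.68
77.68 is ≥ 74 and < 78 → C

C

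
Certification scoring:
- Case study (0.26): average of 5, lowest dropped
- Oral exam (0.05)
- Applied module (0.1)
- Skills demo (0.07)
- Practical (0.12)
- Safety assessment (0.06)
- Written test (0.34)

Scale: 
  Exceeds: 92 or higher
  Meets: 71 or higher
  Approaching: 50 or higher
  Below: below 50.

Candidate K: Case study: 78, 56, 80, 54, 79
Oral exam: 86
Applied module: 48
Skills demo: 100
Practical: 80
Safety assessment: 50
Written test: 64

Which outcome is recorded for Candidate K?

Approaching

Case study: drop 54 → average of remaining 4 = 293/4 = 73.25
Weighted total:
  Case study 73.25 × 0.26 = 19.045
  Oral exam 86 × 0.05 = 4.3
  Applied module 48 × 0.1 = 4.8
  Skills demo 100 × 0.07 = 7
  Practical 80 × 0.12 = 9.6
  Safety assessment 50 × 0.06 = 3
  Written test 64 × 0.34 = 21.76
Sum = 69.505
69.505 is ≥ 50 and < 71 → Approaching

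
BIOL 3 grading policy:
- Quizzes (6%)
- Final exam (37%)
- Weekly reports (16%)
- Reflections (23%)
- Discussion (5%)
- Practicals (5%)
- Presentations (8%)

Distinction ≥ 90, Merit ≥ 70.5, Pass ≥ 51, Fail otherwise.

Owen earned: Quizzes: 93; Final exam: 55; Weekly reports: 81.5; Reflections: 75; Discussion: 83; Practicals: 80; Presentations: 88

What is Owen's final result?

Merit

Weighted total:
  Quizzes 93 × 0.06 = 5.58
  Final exam 55 × 0.37 = 20.35
  Weekly reports 81.5 × 0.16 = 13.04
  Reflections 75 × 0.23 = 17.25
  Discussion 83 × 0.05 = 4.15
  Practicals 80 × 0.05 = 4
  Presentations 88 × 0.08 = 7.04
Sum = 71.41
71.41 is ≥ 70.5 and < 90 → Merit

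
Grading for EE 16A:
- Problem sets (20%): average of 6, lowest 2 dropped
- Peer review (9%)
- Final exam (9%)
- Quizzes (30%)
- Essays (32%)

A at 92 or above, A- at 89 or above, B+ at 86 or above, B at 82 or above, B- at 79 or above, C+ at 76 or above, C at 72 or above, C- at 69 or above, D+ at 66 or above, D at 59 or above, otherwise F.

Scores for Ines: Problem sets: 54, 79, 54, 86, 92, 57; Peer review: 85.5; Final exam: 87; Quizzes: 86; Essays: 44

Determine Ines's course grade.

Problem sets: drop 54, 54 → average of remaining 4 = 314/4 = 78.5
Weighted total:
  Problem sets 78.5 × 0.2 = 15.7
  Peer review 85.5 × 0.09 = 7.695
  Final exam 87 × 0.09 = 7.83
  Quizzes 86 × 0.3 = 25.8
  Essays 44 × 0.32 = 14.08
Sum = 71.105
71.105 is ≥ 69 and < 72 → C-

C-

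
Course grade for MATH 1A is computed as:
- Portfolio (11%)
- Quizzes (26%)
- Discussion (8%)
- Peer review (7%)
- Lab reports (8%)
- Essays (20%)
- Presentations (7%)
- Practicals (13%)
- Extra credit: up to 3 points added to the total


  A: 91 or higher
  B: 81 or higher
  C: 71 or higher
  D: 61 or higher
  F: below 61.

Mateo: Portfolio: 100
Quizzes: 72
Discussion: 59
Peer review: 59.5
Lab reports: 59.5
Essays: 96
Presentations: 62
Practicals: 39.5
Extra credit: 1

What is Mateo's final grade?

C

Weighted total:
  Portfolio 100 × 0.11 = 11
  Quizzes 72 × 0.26 = 18.72
  Discussion 59 × 0.08 = 4.72
  Peer review 59.5 × 0.07 = 4.165
  Lab reports 59.5 × 0.08 = 4.76
  Essays 96 × 0.2 = 19.2
  Presentations 62 × 0.07 = 4.34
  Practicals 39.5 × 0.13 = 5.135
Sum = 72.04
Extra credit: 72.04 + 1 = 73.04
73.04 is ≥ 71 and < 81 → C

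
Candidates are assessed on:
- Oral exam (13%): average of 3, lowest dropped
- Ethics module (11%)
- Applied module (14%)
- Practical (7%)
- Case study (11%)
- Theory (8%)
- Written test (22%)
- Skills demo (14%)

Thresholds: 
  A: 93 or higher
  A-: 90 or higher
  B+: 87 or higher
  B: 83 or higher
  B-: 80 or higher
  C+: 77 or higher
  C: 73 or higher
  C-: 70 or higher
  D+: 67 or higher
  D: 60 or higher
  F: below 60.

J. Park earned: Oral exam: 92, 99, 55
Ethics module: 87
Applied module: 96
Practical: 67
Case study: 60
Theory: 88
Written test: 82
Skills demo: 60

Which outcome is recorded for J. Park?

B-

Oral exam: drop 55 → average of remaining 2 = 191/2 = 95.5
Weighted total:
  Oral exam 95.5 × 0.13 = 12.415
  Ethics module 87 × 0.11 = 9.57
  Applied module 96 × 0.14 = 13.44
  Practical 67 × 0.07 = 4.69
  Case study 60 × 0.11 = 6.6
  Theory 88 × 0.08 = 7.04
  Written test 82 × 0.22 = 18.04
  Skills demo 60 × 0.14 = 8.4
Sum = 80.195
80.195 is ≥ 80 and < 83 → B-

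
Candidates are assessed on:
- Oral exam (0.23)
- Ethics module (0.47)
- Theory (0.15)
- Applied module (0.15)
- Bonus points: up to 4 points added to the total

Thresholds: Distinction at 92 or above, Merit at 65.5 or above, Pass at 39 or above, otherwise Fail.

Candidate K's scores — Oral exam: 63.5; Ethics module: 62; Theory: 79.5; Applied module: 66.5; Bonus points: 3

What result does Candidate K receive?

Weighted total:
  Oral exam 63.5 × 0.23 = 14.605
  Ethics module 62 × 0.47 = 29.14
  Theory 79.5 × 0.15 = 11.925
  Applied module 66.5 × 0.15 = 9.975
Sum = 65.645
Bonus points: 65.645 + 3 = 68.645
68.645 is ≥ 65.5 and < 92 → Merit

Merit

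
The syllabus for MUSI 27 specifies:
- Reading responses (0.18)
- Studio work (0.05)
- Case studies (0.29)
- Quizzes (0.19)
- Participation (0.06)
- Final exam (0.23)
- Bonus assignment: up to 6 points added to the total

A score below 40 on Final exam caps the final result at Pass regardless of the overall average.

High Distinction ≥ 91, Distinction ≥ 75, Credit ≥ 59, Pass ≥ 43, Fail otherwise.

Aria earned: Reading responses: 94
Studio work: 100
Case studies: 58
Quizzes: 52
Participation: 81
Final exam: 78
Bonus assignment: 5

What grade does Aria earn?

Distinction

Final exam score 78 ≥ 40: minimum met.
Weighted total:
  Reading responses 94 × 0.18 = 16.92
  Studio work 100 × 0.05 = 5
  Case studies 58 × 0.29 = 16.82
  Quizzes 52 × 0.19 = 9.88
  Participation 81 × 0.06 = 4.86
  Final exam 78 × 0.23 = 17.94
Sum = 71.42
Bonus assignment: 71.42 + 5 = 76.42
76.42 is ≥ 75 and < 91 → Distinction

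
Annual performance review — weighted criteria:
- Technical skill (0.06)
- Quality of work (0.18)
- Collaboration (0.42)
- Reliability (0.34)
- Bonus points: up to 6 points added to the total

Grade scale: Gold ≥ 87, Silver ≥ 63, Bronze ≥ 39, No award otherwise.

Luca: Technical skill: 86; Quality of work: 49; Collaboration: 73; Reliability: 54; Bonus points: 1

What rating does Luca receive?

Weighted total:
  Technical skill 86 × 0.06 = 5.16
  Quality of work 49 × 0.18 = 8.82
  Collaboration 73 × 0.42 = 30.66
  Reliability 54 × 0.34 = 18.36
Sum = 63
Bonus points: 63 + 1 = 64
64 is ≥ 63 and < 87 → Silver

Silver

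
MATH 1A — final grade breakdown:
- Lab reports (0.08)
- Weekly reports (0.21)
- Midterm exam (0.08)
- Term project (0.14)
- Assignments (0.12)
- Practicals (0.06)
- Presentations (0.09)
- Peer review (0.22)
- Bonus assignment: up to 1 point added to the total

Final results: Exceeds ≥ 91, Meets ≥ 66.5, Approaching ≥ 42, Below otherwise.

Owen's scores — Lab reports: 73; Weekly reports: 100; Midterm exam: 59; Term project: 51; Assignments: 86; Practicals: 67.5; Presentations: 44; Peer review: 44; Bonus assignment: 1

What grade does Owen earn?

Weighted total:
  Lab reports 73 × 0.08 = 5.84
  Weekly reports 100 × 0.21 = 21
  Midterm exam 59 × 0.08 = 4.72
  Term project 51 × 0.14 = 7.14
  Assignments 86 × 0.12 = 10.32
  Practicals 67.5 × 0.06 = 4.05
  Presentations 44 × 0.09 = 3.96
  Peer review 44 × 0.22 = 9.68
Sum = 66.71
Bonus assignment: 66.71 + 1 = 67.71
67.71 is ≥ 66.5 and < 91 → Meets

Meets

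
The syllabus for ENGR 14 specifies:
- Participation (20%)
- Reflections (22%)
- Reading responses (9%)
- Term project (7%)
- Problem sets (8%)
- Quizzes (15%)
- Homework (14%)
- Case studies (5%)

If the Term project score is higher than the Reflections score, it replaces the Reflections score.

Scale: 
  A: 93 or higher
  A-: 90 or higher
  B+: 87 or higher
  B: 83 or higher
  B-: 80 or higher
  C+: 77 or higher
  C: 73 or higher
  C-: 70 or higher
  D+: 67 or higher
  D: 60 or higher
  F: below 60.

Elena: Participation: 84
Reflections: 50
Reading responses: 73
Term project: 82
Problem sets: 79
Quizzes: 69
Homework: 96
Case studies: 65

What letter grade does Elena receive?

Term project (82) > Reflections (50), so Reflections counts as 82.
Weighted total:
  Participation 84 × 0.2 = 16.8
  Reflections 82 × 0.22 = 18.04
  Reading responses 73 × 0.09 = 6.57
  Term project 82 × 0.07 = 5.74
  Problem sets 79 × 0.08 = 6.32
  Quizzes 69 × 0.15 = 10.35
  Homework 96 × 0.14 = 13.44
  Case studies 65 × 0.05 = 3.25
Sum = 80.51
80.51 is ≥ 80 and < 83 → B-

B-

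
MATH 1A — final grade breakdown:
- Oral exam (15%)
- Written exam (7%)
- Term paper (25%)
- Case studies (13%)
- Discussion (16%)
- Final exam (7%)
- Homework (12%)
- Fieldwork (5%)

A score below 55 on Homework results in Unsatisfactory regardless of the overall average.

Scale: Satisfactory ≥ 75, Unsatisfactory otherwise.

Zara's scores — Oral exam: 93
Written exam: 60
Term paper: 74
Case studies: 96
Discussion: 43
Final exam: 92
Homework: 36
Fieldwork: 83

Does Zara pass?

Homework score 36 < 55: minimum not met.
Weighted total:
  Oral exam 93 × 0.15 = 13.95
  Written exam 60 × 0.07 = 4.2
  Term paper 74 × 0.25 = 18.5
  Case studies 96 × 0.13 = 12.48
  Discussion 43 × 0.16 = 6.88
  Final exam 92 × 0.07 = 6.44
  Homework 36 × 0.12 = 4.32
  Fieldwork 83 × 0.05 = 4.15
Sum = 70.92
Because the Homework minimum was not met, the result is Unsatisfactory.

Unsatisfactory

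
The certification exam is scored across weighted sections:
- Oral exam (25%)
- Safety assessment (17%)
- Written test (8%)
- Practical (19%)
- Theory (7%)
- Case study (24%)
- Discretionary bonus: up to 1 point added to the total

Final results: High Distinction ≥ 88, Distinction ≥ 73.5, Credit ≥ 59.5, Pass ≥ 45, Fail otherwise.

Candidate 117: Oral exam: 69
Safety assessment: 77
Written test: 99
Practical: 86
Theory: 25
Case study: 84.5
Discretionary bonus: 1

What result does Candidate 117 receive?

Distinction

Weighted total:
  Oral exam 69 × 0.25 = 17.25
  Safety assessment 77 × 0.17 = 13.09
  Written test 99 × 0.08 = 7.92
  Practical 86 × 0.19 = 16.34
  Theory 25 × 0.07 = 1.75
  Case study 84.5 × 0.24 = 20.28
Sum = 76.63
Discretionary bonus: 76.63 + 1 = 77.63
77.63 is ≥ 73.5 and < 88 → Distinction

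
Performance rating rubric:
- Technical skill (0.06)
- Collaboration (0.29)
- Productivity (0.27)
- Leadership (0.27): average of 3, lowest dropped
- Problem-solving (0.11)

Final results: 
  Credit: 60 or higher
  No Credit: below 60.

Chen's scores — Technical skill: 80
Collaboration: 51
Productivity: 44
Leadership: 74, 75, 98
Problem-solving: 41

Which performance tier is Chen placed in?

Leadership: drop 74 → average of remaining 2 = 173/2 = 86.5
Weighted total:
  Technical skill 80 × 0.06 = 4.8
  Collaboration 51 × 0.29 = 14.79
  Productivity 44 × 0.27 = 11.88
  Leadership 86.5 × 0.27 = 23.355
  Problem-solving 41 × 0.11 = 4.51
Sum = 59.335
59.335 < 60 → No Credit

No Credit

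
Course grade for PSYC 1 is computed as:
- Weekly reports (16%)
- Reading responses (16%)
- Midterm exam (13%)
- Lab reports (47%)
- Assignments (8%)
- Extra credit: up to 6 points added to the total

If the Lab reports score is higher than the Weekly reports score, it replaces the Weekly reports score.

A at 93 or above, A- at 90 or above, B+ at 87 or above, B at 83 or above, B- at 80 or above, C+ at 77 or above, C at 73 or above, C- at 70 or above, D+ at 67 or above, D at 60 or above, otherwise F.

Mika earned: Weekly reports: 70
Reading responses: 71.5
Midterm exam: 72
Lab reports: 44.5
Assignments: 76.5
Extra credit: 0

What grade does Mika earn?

Lab reports (44.5) ≤ Weekly reports (70), so Weekly reports stays at 70.
Weighted total:
  Weekly reports 70 × 0.16 = 11.2
  Reading responses 71.5 × 0.16 = 11.44
  Midterm exam 72 × 0.13 = 9.36
  Lab reports 44.5 × 0.47 = 20.915
  Assignments 76.5 × 0.08 = 6.12
Sum = 59.035
Extra credit: 59.035 + 0 = 59.035
59.035 < 60 → F

F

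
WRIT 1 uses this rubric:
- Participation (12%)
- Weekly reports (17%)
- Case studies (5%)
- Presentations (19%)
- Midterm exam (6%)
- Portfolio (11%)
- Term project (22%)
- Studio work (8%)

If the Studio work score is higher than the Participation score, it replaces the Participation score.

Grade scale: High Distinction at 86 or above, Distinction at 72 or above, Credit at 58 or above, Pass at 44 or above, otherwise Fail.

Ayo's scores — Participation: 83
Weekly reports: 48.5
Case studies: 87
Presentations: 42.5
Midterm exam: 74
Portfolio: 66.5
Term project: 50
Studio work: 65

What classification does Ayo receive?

Studio work (65) ≤ Participation (83), so Participation stays at 83.
Weighted total:
  Participation 83 × 0.12 = 9.96
  Weekly reports 48.5 × 0.17 = 8.245
  Case studies 87 × 0.05 = 4.35
  Presentations 42.5 × 0.19 = 8.075
  Midterm exam 74 × 0.06 = 4.44
  Portfolio 66.5 × 0.11 = 7.315
  Term project 50 × 0.22 = 11
  Studio work 65 × 0.08 = 5.2
Sum = 58.585
58.585 is ≥ 58 and < 72 → Credit

Credit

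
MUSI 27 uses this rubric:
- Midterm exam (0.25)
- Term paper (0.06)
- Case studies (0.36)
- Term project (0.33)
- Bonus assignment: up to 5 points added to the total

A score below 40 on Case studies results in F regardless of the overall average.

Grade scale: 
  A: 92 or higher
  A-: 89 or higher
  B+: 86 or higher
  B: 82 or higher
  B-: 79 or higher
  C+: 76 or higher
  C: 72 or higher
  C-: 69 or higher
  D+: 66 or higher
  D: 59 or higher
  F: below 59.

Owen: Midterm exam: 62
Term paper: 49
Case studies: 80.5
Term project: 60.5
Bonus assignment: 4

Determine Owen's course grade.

C-

Case studies score 80.5 ≥ 40: minimum met.
Weighted total:
  Midterm exam 62 × 0.25 = 15.5
  Term paper 49 × 0.06 = 2.94
  Case studies 80.5 × 0.36 = 28.98
  Term project 60.5 × 0.33 = 19.965
Sum = 67.385
Bonus assignment: 67.385 + 4 = 71.385
71.385 is ≥ 69 and < 72 → C-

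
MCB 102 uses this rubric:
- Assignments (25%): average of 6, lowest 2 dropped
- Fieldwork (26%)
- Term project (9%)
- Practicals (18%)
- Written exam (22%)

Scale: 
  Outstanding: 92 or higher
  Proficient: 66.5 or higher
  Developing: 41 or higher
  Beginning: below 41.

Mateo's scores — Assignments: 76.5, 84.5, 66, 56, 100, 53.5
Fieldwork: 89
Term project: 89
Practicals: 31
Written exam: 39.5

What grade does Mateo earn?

Assignments: drop 53.5, 56 → average of remaining 4 = 327/4 = 81.75
Weighted total:
  Assignments 81.75 × 0.25 = 20.4375
  Fieldwork 89 × 0.26 = 23.14
  Term project 89 × 0.09 = 8.01
  Practicals 31 × 0.18 = 5.58
  Written exam 39.5 × 0.22 = 8.69
Sum = 65.8575
65.8575 is ≥ 41 and < 66.5 → Developing

Developing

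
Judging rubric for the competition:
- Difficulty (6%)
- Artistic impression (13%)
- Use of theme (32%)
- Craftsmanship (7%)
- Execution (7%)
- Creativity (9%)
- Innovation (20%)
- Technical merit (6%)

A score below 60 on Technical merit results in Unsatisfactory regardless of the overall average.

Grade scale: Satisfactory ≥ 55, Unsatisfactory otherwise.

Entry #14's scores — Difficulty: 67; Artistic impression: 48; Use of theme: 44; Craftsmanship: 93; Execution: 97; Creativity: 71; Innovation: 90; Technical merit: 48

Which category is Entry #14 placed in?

Technical merit score 48 < 60: minimum not met.
Weighted total:
  Difficulty 67 × 0.06 = 4.02
  Artistic impression 48 × 0.13 = 6.24
  Use of theme 44 × 0.32 = 14.08
  Craftsmanship 93 × 0.07 = 6.51
  Execution 97 × 0.07 = 6.79
  Creativity 71 × 0.09 = 6.39
  Innovation 90 × 0.2 = 18
  Technical merit 48 × 0.06 = 2.88
Sum = 64.91
Because the Technical merit minimum was not met, the result is Unsatisfactory.

Unsatisfactory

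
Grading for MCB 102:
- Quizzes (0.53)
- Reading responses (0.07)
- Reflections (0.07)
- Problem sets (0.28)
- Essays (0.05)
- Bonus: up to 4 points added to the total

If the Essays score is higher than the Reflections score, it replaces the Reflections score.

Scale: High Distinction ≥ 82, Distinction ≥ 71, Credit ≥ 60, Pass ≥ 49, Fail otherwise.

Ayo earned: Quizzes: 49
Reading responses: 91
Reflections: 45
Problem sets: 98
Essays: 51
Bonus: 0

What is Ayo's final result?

Essays (51) > Reflections (45), so Reflections counts as 51.
Weighted total:
  Quizzes 49 × 0.53 = 25.97
  Reading responses 91 × 0.07 = 6.37
  Reflections 51 × 0.07 = 3.57
  Problem sets 98 × 0.28 = 27.44
  Essays 51 × 0.05 = 2.55
Sum = 65.9
Bonus: 65.9 + 0 = 65.9
65.9 is ≥ 60 and < 71 → Credit

Credit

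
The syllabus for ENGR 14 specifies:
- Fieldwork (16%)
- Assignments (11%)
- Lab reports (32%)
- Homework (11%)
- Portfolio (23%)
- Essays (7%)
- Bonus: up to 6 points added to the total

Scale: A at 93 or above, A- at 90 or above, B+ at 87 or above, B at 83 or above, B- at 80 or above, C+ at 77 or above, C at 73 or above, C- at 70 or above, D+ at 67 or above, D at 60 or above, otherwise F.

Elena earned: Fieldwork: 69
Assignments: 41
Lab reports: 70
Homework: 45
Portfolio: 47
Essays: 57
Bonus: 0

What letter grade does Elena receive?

F

Weighted total:
  Fieldwork 69 × 0.16 = 11.04
  Assignments 41 × 0.11 = 4.51
  Lab reports 70 × 0.32 = 22.4
  Homework 45 × 0.11 = 4.95
  Portfolio 47 × 0.23 = 10.81
  Essays 57 × 0.07 = 3.99
Sum = 57.7
Bonus: 57.7 + 0 = 57.7
57.7 < 60 → F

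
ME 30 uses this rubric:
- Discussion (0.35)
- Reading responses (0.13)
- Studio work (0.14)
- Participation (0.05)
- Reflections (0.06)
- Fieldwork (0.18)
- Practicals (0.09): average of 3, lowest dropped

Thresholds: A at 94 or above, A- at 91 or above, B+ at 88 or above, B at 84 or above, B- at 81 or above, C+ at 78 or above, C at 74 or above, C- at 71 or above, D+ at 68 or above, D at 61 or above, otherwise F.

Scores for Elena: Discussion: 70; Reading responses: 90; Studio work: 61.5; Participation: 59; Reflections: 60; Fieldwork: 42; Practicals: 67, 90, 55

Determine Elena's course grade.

D

Practicals: drop 55 → average of remaining 2 = 157/2 = 78.5
Weighted total:
  Discussion 70 × 0.35 = 24.5
  Reading responses 90 × 0.13 = 11.7
  Studio work 61.5 × 0.14 = 8.61
  Participation 59 × 0.05 = 2.95
  Reflections 60 × 0.06 = 3.6
  Fieldwork 42 × 0.18 = 7.56
  Practicals 78.5 × 0.09 = 7.065
Sum = 65.985
65.985 is ≥ 61 and < 68 → D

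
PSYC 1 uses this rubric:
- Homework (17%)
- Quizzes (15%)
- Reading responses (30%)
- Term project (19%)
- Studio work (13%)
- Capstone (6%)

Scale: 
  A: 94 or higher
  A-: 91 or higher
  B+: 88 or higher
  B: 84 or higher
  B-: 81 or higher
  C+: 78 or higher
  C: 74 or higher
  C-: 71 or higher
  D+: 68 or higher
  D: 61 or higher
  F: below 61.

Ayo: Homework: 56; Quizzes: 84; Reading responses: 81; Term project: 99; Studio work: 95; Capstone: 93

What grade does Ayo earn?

Weighted total:
  Homework 56 × 0.17 = 9.52
  Quizzes 84 × 0.15 = 12.6
  Reading responses 81 × 0.3 = 24.3
  Term project 99 × 0.19 = 18.81
  Studio work 95 × 0.13 = 12.35
  Capstone 93 × 0.06 = 5.58
Sum = 83.16
83.16 is ≥ 81 and < 84 → B-

B-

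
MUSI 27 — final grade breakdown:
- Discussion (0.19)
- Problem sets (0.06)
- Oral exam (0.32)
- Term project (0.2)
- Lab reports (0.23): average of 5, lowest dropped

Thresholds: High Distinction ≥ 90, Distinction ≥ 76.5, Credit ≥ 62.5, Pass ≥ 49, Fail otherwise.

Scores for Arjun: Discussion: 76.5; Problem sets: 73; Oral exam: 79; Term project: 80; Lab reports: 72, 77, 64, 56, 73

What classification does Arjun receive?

Distinction

Lab reports: drop 56 → average of remaining 4 = 286/4 = 71.5
Weighted total:
  Discussion 76.5 × 0.19 = 14.535
  Problem sets 73 × 0.06 = 4.38
  Oral exam 79 × 0.32 = 25.28
  Term project 80 × 0.2 = 16
  Lab reports 71.5 × 0.23 = 16.445
Sum = 76.64
76.64 is ≥ 76.5 and < 90 → Distinction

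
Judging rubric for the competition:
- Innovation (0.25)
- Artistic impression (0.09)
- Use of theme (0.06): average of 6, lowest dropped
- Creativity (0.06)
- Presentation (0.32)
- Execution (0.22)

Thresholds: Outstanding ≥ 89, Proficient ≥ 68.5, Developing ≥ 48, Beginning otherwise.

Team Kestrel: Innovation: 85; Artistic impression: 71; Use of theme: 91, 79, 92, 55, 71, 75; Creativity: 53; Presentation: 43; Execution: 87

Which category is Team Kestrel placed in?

Proficient

Use of theme: drop 55 → average of remaining 5 = 408/5 = 81.6
Weighted total:
  Innovation 85 × 0.25 = 21.25
  Artistic impression 71 × 0.09 = 6.39
  Use of theme 81.6 × 0.06 = 4.896
  Creativity 53 × 0.06 = 3.18
  Presentation 43 × 0.32 = 13.76
  Execution 87 × 0.22 = 19.14
Sum = 68.616
68.616 is ≥ 68.5 and < 89 → Proficient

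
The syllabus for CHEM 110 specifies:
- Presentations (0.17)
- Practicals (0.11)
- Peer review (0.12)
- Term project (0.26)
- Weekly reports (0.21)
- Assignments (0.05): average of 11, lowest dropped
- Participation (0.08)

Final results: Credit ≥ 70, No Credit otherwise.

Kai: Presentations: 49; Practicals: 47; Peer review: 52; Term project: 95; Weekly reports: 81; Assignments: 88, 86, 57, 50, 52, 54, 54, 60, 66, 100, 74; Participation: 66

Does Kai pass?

Assignments: drop 50 → average of remaining 10 = 691/10 = 69.1
Weighted total:
  Presentations 49 × 0.17 = 8.33
  Practicals 47 × 0.11 = 5.17
  Peer review 52 × 0.12 = 6.24
  Term project 95 × 0.26 = 24.7
  Weekly reports 81 × 0.21 = 17.01
  Assignments 69.1 × 0.05 = 3.455
  Participation 66 × 0.08 = 5.28
Sum = 70.185
70.185 ≥ 70 → Credit

Credit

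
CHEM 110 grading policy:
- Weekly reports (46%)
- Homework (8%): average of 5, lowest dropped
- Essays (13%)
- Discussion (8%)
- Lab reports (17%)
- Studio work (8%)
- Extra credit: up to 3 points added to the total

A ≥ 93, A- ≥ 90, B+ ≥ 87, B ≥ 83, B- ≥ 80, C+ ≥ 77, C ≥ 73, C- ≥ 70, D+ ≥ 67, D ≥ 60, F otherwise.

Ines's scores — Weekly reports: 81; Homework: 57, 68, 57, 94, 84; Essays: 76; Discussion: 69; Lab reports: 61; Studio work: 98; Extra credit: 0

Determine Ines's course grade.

Homework: drop 57 → average of remaining 4 = 303/4 = 75.75
Weighted total:
  Weekly reports 81 × 0.46 = 37.26
  Homework 75.75 × 0.08 = 6.06
  Essays 76 × 0.13 = 9.88
  Discussion 69 × 0.08 = 5.52
  Lab reports 61 × 0.17 = 10.37
  Studio work 98 × 0.08 = 7.84
Sum = 76.93
Extra credit: 76.93 + 0 = 76.93
76.93 is ≥ 73 and < 77 → C

C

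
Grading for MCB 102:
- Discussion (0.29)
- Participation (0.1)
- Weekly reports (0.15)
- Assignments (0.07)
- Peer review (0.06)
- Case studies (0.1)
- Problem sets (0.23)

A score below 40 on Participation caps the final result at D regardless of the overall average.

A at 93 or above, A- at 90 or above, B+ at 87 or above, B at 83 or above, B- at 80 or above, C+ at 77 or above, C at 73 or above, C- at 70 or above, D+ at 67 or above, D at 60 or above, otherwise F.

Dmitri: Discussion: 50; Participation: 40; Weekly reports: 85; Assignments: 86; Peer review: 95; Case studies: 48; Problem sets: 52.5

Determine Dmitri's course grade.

Participation score 40 ≥ 40: minimum met.
Weighted total:
  Discussion 50 × 0.29 = 14.5
  Participation 40 × 0.1 = 4
  Weekly reports 85 × 0.15 = 12.75
  Assignments 86 × 0.07 = 6.02
  Peer review 95 × 0.06 = 5.7
  Case studies 48 × 0.1 = 4.8
  Problem sets 52.5 × 0.23 = 12.075
Sum = 59.845
59.845 < 60 → F

F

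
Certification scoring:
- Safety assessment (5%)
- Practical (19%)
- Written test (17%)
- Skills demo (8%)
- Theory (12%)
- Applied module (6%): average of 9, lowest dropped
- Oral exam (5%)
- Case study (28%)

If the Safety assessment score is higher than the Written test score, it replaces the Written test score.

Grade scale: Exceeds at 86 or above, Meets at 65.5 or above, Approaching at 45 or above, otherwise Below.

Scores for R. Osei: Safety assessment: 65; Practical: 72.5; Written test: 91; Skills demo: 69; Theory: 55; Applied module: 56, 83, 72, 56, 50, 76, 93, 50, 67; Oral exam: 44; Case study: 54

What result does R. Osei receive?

Meets

Applied module: drop 50 → average of remaining 8 = 553/8 = 69.125
Safety assessment (65) ≤ Written test (91), so Written test stays at 91.
Weighted total:
  Safety assessment 65 × 0.05 = 3.25
  Practical 72.5 × 0.19 = 13.775
  Written test 91 × 0.17 = 15.47
  Skills demo 69 × 0.08 = 5.52
  Theory 55 × 0.12 = 6.6
  Applied module 69.125 × 0.06 = 4.1475
  Oral exam 44 × 0.05 = 2.2
  Case study 54 × 0.28 = 15.12
Sum = 66.0825
66.0825 is ≥ 65.5 and < 86 → Meets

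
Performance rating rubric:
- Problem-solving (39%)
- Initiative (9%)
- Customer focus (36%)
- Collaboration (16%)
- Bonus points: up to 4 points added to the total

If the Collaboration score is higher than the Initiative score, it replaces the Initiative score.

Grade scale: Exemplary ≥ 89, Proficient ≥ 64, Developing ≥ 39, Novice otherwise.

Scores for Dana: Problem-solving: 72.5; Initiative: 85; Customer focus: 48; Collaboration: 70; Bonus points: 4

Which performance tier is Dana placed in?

Collaboration (70) ≤ Initiative (85), so Initiative stays at 85.
Weighted total:
  Problem-solving 72.5 × 0.39 = 28.275
  Initiative 85 × 0.09 = 7.65
  Customer focus 48 × 0.36 = 17.28
  Collaboration 70 × 0.16 = 11.2
Sum = 64.405
Bonus points: 64.405 + 4 = 68.405
68.405 is ≥ 64 and < 89 → Proficient

Proficient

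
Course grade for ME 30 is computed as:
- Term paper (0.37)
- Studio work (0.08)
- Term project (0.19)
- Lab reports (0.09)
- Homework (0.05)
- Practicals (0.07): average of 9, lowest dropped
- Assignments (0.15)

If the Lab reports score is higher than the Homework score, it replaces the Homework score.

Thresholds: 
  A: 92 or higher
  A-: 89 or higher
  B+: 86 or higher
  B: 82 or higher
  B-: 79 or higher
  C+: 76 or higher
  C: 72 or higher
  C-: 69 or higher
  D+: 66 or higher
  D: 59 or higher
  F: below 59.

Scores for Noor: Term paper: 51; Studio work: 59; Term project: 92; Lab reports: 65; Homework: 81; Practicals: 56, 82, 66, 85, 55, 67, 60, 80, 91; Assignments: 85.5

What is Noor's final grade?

Practicals: drop 55 → average of remaining 8 = 587/8 = 73.375
Lab reports (65) ≤ Homework (81), so Homework stays at 81.
Weighted total:
  Term paper 51 × 0.37 = 18.87
  Studio work 59 × 0.08 = 4.72
  Term project 92 × 0.19 = 17.48
  Lab reports 65 × 0.09 = 5.85
  Homework 81 × 0.05 = 4.05
  Practicals 73.375 × 0.07 = 5.13625
  Assignments 85.5 × 0.15 = 12.825
Sum = 68.93125
68.93125 is ≥ 66 and < 69 → D+

D+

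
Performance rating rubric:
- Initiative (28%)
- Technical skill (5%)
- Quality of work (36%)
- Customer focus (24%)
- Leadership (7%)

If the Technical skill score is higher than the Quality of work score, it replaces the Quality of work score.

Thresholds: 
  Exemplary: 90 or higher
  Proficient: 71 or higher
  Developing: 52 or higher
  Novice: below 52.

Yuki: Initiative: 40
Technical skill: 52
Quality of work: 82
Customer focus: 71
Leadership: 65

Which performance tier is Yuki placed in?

Technical skill (52) ≤ Quality of work (82), so Quality of work stays at 82.
Weighted total:
  Initiative 40 × 0.28 = 11.2
  Technical skill 52 × 0.05 = 2.6
  Quality of work 82 × 0.36 = 29.52
  Customer focus 71 × 0.24 = 17.04
  Leadership 65 × 0.07 = 4.55
Sum = 64.91
64.91 is ≥ 52 and < 71 → Developing

Developing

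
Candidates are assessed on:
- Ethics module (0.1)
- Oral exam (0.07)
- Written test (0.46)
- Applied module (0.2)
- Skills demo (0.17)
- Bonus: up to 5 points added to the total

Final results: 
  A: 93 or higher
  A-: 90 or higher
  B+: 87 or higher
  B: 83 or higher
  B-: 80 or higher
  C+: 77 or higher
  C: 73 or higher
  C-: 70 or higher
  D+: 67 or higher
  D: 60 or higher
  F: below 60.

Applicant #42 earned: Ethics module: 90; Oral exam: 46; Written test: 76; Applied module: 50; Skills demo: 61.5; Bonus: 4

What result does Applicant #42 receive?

Weighted total:
  Ethics module 90 × 0.1 = 9
  Oral exam 46 × 0.07 = 3.22
  Written test 76 × 0.46 = 34.96
  Applied module 50 × 0.2 = 10
  Skills demo 61.5 × 0.17 = 10.455
Sum = 67.635
Bonus: 67.635 + 4 = 71.635
71.635 is ≥ 70 and < 73 → C-

C-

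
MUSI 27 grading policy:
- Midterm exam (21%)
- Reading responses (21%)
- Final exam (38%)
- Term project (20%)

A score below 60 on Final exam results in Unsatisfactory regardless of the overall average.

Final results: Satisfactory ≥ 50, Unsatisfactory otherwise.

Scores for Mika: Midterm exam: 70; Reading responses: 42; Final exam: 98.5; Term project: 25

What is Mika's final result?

Final exam score 98.5 ≥ 60: minimum met.
Weighted total:
  Midterm exam 70 × 0.21 = 14.7
  Reading responses 42 × 0.21 = 8.82
  Final exam 98.5 × 0.38 = 37.43
  Term project 25 × 0.2 = 5
Sum = 65.95
65.95 ≥ 50 → Satisfactory

Satisfactory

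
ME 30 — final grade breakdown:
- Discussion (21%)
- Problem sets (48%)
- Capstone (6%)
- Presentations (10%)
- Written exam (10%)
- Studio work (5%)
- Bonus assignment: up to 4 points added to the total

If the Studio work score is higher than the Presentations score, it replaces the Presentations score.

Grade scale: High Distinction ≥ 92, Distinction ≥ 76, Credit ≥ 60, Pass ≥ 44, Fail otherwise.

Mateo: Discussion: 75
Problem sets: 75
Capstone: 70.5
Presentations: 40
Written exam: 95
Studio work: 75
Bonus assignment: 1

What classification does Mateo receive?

Distinction

Studio work (75) > Presentations (40), so Presentations counts as 75.
Weighted total:
  Discussion 75 × 0.21 = 15.75
  Problem sets 75 × 0.48 = 36
  Capstone 70.5 × 0.06 = 4.23
  Presentations 75 × 0.1 = 7.5
  Written exam 95 × 0.1 = 9.5
  Studio work 75 × 0.05 = 3.75
Sum = 76.73
Bonus assignment: 76.73 + 1 = 77.73
77.73 is ≥ 76 and < 92 → Distinction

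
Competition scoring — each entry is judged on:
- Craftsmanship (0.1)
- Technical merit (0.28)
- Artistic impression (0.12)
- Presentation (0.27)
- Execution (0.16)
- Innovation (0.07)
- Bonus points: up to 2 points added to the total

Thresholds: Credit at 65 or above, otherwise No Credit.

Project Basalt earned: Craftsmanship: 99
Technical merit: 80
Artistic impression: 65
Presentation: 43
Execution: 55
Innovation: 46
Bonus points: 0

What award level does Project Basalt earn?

Weighted total:
  Craftsmanship 99 × 0.1 = 9.9
  Technical merit 80 × 0.28 = 22.4
  Artistic impression 65 × 0.12 = 7.8
  Presentation 43 × 0.27 = 11.61
  Execution 55 × 0.16 = 8.8
  Innovation 46 × 0.07 = 3.22
Sum = 63.73
Bonus points: 63.73 + 0 = 63.73
63.73 < 65 → No Credit

No Credit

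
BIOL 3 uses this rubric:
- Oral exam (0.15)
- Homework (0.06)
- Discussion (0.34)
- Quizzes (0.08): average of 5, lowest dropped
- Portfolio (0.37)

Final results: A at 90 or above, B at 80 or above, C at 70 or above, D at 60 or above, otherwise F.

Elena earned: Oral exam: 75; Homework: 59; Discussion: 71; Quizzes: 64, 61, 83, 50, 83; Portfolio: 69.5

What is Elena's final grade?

Quizzes: drop 50 → average of remaining 4 = 291/4 = 72.75
Weighted total:
  Oral exam 75 × 0.15 = 11.25
  Homework 59 × 0.06 = 3.54
  Discussion 71 × 0.34 = 24.14
  Quizzes 72.75 × 0.08 = 5.82
  Portfolio 69.5 × 0.37 = 25.715
Sum = 70.465
70.465 is ≥ 70 and < 80 → C

C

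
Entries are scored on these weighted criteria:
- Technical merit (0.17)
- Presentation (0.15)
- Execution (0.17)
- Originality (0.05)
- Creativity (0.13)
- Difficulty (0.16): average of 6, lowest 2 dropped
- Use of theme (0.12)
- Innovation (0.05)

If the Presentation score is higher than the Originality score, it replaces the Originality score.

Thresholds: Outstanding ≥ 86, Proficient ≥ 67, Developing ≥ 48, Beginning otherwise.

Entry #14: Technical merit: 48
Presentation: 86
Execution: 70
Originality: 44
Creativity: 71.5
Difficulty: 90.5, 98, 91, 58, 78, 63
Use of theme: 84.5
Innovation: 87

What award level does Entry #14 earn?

Difficulty: drop 58, 63 → average of remaining 4 = 357.5/4 = 89.375
Presentation (86) > Originality (44), so Originality counts as 86.
Weighted total:
  Technical merit 48 × 0.17 = 8.16
  Presentation 86 × 0.15 = 12.9
  Execution 70 × 0.17 = 11.9
  Originality 86 × 0.05 = 4.3
  Creativity 71.5 × 0.13 = 9.295
  Difficulty 89.375 × 0.16 = 14.3
  Use of theme 84.5 × 0.12 = 10.14
  Innovation 87 × 0.05 = 4.35
Sum = 75.345
75.345 is ≥ 67 and < 86 → Proficient

Proficient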